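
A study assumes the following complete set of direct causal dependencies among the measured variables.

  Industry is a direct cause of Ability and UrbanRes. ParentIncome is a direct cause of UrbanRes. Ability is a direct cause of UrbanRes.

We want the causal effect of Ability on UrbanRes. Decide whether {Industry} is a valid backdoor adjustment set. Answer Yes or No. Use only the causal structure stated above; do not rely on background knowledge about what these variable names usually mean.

Backdoor paths from Ability to UrbanRes (paths whose first edge points into Ability):
  P1: Ability <- Industry -> UrbanRes
Condition 1 (no descendant of Ability in the set): holds — descendants of Ability are {UrbanRes}; none are in {Industry}.
Condition 2 (every backdoor path blocked by {Industry}):
  P1: blocked at fork node Industry ∈ conditioning set.
{Industry} satisfies the backdoor criterion.

Yes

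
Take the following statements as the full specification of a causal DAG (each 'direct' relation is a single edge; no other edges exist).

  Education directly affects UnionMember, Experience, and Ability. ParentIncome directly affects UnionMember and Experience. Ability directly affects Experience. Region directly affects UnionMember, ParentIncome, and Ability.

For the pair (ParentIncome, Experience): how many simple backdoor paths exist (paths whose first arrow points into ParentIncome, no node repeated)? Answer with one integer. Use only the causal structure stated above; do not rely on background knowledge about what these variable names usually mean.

4

A backdoor path from ParentIncome to Experience is any simple undirected path whose first edge points into ParentIncome (i.e. leaves ParentIncome via a parent).
Parents of ParentIncome: {Region}.
Enumerating:
  P1: ParentIncome <- Region -> UnionMember <- Education -> Ability -> Experience
  P2: ParentIncome <- Region -> UnionMember <- Education -> Experience
  P3: ParentIncome <- Region -> Ability <- Education -> Experience
  P4: ParentIncome <- Region -> Ability -> Experience
That exhausts the simple backdoor paths. Count: 4.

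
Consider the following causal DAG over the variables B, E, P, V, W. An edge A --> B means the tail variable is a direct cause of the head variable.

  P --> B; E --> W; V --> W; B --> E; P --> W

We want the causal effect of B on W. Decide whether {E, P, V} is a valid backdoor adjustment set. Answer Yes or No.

Backdoor paths from B to W (paths whose first edge points into B):
  P1: B <- P -> W
Condition 1 (no descendant of B in the set): FAILS — E is a descendant of B.
Condition 2 (every backdoor path blocked by {E, P, V}):
  P1: blocked at fork node P ∈ conditioning set.
{E, P, V} does not satisfy the backdoor criterion.

No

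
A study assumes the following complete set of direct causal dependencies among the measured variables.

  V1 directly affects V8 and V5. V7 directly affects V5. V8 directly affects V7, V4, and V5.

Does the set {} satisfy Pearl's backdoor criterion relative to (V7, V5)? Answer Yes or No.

No

Backdoor paths from V7 to V5 (paths whose first edge points into V7):
  P1: V7 <- V8 <- V1 -> V5
  P2: V7 <- V8 -> V5
Condition 1 (no descendant of V7 in the set): holds — descendants of V7 are {V5}; none are in {}.
Condition 2 (every backdoor path blocked by {}):
  P1: open — no interior node is in the conditioning set.
  P2: open — no interior node is in the conditioning set.
{} does not satisfy the backdoor criterion.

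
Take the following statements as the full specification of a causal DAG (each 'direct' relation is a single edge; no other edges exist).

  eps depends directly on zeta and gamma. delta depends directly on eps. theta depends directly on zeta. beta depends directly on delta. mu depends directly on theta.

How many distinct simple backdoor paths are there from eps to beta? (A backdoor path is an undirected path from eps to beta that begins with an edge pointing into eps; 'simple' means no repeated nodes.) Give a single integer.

0

A backdoor path from eps to beta is any simple undirected path whose first edge points into eps (i.e. leaves eps via a parent).
Parents of eps: {gamma, zeta}.
No simple path from any parent of eps reaches beta without revisiting eps, so there are no backdoor paths.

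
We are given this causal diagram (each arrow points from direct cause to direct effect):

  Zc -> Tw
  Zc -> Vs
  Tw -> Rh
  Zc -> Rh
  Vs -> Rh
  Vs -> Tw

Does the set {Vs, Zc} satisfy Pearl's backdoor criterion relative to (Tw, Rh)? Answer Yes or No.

Yes

Backdoor paths from Tw to Rh (paths whose first edge points into Tw):
  P1: Tw <- Zc -> Vs -> Rh
  P2: Tw <- Zc -> Rh
  P3: Tw <- Vs <- Zc -> Rh
  P4: Tw <- Vs -> Rh
Condition 1 (no descendant of Tw in the set): holds — descendants of Tw are {Rh}; none are in {Vs, Zc}.
Condition 2 (every backdoor path blocked by {Vs, Zc}):
  P1: blocked at fork node Zc ∈ conditioning set.
  P2: blocked at fork node Zc ∈ conditioning set.
  P3: blocked at chain node Vs ∈ conditioning set.
  P4: blocked at fork node Vs ∈ conditioning set.
{Vs, Zc} satisfies the backdoor criterion.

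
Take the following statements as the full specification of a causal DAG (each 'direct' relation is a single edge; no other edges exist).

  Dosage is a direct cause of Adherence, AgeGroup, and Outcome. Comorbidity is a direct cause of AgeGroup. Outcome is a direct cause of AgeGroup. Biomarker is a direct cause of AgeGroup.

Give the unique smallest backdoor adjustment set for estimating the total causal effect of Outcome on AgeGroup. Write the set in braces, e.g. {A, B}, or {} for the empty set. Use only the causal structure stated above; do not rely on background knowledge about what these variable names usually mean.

Variables eligible for adjustment (non-descendants of Outcome, excluding Outcome and AgeGroup): {Adherence, Biomarker, Comorbidity, Dosage}.
Backdoor paths from Outcome to AgeGroup:
  P1: Outcome <- Dosage -> AgeGroup
The empty set is not sufficient: P1 (Outcome <- Dosage -> AgeGroup) has no collider blocking it and no conditioned non-collider, so it is open.
Try {Dosage}:
  P1: blocked at fork node Dosage ∈ conditioning set.
{Dosage} contains no descendant of Outcome and blocks every backdoor path.
No other singleton works — e.g. {Comorbidity} leaves P1 open — so {Dosage} is the unique smallest valid adjustment set.

{Dosage}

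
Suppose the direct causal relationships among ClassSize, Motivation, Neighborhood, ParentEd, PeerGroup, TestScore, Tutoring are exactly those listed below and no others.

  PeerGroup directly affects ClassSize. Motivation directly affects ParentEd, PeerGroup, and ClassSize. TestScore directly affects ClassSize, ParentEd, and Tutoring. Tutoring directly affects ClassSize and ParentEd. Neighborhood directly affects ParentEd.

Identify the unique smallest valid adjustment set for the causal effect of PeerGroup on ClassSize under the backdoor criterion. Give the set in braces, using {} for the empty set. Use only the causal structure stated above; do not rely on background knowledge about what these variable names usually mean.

{Motivation}

Variables eligible for adjustment (non-descendants of PeerGroup, excluding PeerGroup and ClassSize): {Motivation, Neighborhood, ParentEd, TestScore, Tutoring}.
Backdoor paths from PeerGroup to ClassSize:
  P1: PeerGroup <- Motivation -> ClassSize
  P2: PeerGroup <- Motivation -> ParentEd <- TestScore -> Tutoring -> ClassSize
  P3: PeerGroup <- Motivation -> ParentEd <- TestScore -> ClassSize
  P4: PeerGroup <- Motivation -> ParentEd <- Tutoring <- TestScore -> ClassSize
  P5: PeerGroup <- Motivation -> ParentEd <- Tutoring -> ClassSize
The empty set is not sufficient: P1 (PeerGroup <- Motivation -> ClassSize) has no collider blocking it and no conditioned non-collider, so it is open.
Try {Motivation}:
  P1: blocked at fork node Motivation ∈ conditioning set.
  P2: blocked at fork node Motivation ∈ conditioning set.
  P3: blocked at fork node Motivation ∈ conditioning set.
  P4: blocked at fork node Motivation ∈ conditioning set.
  P5: blocked at fork node Motivation ∈ conditioning set.
{Motivation} contains no descendant of PeerGroup and blocks every backdoor path.
No other singleton works — e.g. {TestScore} leaves P1 open — so {Motivation} is the unique smallest valid adjustment set.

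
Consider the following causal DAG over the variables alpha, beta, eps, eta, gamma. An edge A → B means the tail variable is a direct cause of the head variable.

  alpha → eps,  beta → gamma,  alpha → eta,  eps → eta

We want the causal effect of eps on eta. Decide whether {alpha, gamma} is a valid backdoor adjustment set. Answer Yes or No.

Yes

Backdoor paths from eps to eta (paths whose first edge points into eps):
  P1: eps <- alpha -> eta
Condition 1 (no descendant of eps in the set): holds — descendants of eps are {eta}; none are in {alpha, gamma}.
Condition 2 (every backdoor path blocked by {alpha, gamma}):
  P1: blocked at fork node alpha ∈ conditioning set.
{alpha, gamma} satisfies the backdoor criterion.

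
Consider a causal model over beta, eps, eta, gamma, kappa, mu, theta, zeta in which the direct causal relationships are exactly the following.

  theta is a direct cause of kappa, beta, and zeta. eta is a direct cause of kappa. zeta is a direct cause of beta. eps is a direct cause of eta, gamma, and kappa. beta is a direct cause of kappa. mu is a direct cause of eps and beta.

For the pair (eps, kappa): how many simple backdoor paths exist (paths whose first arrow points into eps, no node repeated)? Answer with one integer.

3

A backdoor path from eps to kappa is any simple undirected path whose first edge points into eps (i.e. leaves eps via a parent).
Parents of eps: {mu}.
Enumerating:
  P1: eps <- mu -> beta <- theta -> kappa
  P2: eps <- mu -> beta <- zeta <- theta -> kappa
  P3: eps <- mu -> beta -> kappa
That exhausts the simple backdoor paths. Count: 3.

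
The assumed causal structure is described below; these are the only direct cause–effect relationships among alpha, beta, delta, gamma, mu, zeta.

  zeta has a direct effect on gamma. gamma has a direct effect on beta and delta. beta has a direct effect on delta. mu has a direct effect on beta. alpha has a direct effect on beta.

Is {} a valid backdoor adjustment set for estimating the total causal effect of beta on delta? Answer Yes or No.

Backdoor paths from beta to delta (paths whose first edge points into beta):
  P1: beta <- gamma -> delta
Condition 1 (no descendant of beta in the set): holds — descendants of beta are {delta}; none are in {}.
Condition 2 (every backdoor path blocked by {}):
  P1: open — no interior node is in the conditioning set.
{} does not satisfy the backdoor criterion.

No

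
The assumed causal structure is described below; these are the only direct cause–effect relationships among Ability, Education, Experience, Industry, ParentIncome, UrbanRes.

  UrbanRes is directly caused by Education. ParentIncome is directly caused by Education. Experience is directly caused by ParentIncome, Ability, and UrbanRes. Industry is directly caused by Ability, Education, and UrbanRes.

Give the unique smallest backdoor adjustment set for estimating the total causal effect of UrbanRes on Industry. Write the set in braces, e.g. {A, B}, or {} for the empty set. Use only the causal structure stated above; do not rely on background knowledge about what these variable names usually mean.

Variables eligible for adjustment (non-descendants of UrbanRes, excluding UrbanRes and Industry): {Ability, Education, ParentIncome}.
Backdoor paths from UrbanRes to Industry:
  P1: UrbanRes <- Education -> ParentIncome -> Experience <- Ability -> Industry
  P2: UrbanRes <- Education -> Industry
The empty set is not sufficient: P2 (UrbanRes <- Education -> Industry) has no collider blocking it and no conditioned non-collider, so it is open.
Try {Education}:
  P1: blocked at fork node Education ∈ conditioning set.
  P2: blocked at fork node Education ∈ conditioning set.
{Education} contains no descendant of UrbanRes and blocks every backdoor path.
No other singleton works — e.g. {Ability} leaves P2 open — so {Education} is the unique smallest valid adjustment set.

{Education}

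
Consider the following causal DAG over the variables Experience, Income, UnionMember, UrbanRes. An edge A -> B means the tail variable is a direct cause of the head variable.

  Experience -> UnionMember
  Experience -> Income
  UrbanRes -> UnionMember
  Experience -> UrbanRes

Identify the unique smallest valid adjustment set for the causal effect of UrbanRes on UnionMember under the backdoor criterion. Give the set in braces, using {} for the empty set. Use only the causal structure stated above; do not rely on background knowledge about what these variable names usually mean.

Variables eligible for adjustment (non-descendants of UrbanRes, excluding UrbanRes and UnionMember): {Experience, Income}.
Backdoor paths from UrbanRes to UnionMember:
  P1: UrbanRes <- Experience -> UnionMember
The empty set is not sufficient: P1 (UrbanRes <- Experience -> UnionMember) has no collider blocking it and no conditioned non-collider, so it is open.
Try {Experience}:
  P1: blocked at fork node Experience ∈ conditioning set.
{Experience} contains no descendant of UrbanRes and blocks every backdoor path.
No other singleton works — e.g. {Income} leaves P1 open — so {Experience} is the unique smallest valid adjustment set.

{Experience}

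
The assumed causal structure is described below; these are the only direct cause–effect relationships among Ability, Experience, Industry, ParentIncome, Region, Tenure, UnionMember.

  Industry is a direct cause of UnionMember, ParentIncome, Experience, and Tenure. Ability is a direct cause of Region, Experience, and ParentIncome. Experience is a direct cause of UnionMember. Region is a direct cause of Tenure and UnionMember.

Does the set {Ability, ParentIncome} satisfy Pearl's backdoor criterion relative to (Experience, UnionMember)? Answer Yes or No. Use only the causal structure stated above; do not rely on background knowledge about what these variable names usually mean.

Backdoor paths from Experience to UnionMember (paths whose first edge points into Experience):
  P1: Experience <- Ability -> ParentIncome <- Industry -> UnionMember
  P2: Experience <- Ability -> ParentIncome <- Industry -> Tenure <- Region -> UnionMember
  P3: Experience <- Ability -> Region -> UnionMember
  P4: Experience <- Ability -> Region -> Tenure <- Industry -> UnionMember
  P5: Experience <- Industry -> ParentIncome <- Ability -> Region -> UnionMember
  P6: Experience <- Industry -> UnionMember
  P7: Experience <- Industry -> Tenure <- Region -> UnionMember
Condition 1 (no descendant of Experience in the set): holds — descendants of Experience are {UnionMember}; none are in {Ability, ParentIncome}.
Condition 2 (every backdoor path blocked by {Ability, ParentIncome}):
  P1: blocked at fork node Ability ∈ conditioning set.
  P2: blocked at fork node Ability ∈ conditioning set.
  P3: blocked at fork node Ability ∈ conditioning set.
  P4: blocked at fork node Ability ∈ conditioning set.
  P5: blocked at fork node Ability ∈ conditioning set.
  P6: open — no interior node is in the conditioning set.
  P7: blocked at collider Tenure (neither it nor any descendant is in the conditioning set).
{Ability, ParentIncome} does not satisfy the backdoor criterion.

No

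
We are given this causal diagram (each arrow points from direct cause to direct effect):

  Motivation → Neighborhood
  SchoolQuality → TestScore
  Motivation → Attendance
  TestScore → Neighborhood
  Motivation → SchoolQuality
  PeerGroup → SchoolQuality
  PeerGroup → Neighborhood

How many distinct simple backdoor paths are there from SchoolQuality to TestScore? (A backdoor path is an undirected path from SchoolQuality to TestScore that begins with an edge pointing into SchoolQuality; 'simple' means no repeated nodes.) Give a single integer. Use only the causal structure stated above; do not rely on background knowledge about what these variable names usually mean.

2

A backdoor path from SchoolQuality to TestScore is any simple undirected path whose first edge points into SchoolQuality (i.e. leaves SchoolQuality via a parent).
Parents of SchoolQuality: {Motivation, PeerGroup}.
Enumerating:
  P1: SchoolQuality <- Motivation -> Neighborhood <- TestScore
  P2: SchoolQuality <- PeerGroup -> Neighborhood <- TestScore
That exhausts the simple backdoor paths. Count: 2.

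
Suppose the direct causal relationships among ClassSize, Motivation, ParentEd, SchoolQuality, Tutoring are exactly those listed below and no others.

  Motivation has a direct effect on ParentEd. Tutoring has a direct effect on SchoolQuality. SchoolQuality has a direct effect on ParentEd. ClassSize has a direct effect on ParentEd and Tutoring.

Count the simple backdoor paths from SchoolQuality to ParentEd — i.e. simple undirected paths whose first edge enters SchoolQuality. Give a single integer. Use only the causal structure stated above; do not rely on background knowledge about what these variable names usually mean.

A backdoor path from SchoolQuality to ParentEd is any simple undirected path whose first edge points into SchoolQuality (i.e. leaves SchoolQuality via a parent).
Parents of SchoolQuality: {Tutoring}.
Enumerating:
  P1: SchoolQuality <- Tutoring <- ClassSize -> ParentEd
That exhausts the simple backdoor paths. Count: 1.

1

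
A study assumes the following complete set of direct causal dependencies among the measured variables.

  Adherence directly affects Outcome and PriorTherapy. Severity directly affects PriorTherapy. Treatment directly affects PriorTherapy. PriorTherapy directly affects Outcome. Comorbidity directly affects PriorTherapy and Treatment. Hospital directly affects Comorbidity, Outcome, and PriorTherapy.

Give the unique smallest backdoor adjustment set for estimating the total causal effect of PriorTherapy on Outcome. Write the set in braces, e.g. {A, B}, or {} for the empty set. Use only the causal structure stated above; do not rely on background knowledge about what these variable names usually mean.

Variables eligible for adjustment (non-descendants of PriorTherapy, excluding PriorTherapy and Outcome): {Adherence, Comorbidity, Hospital, Severity, Treatment}.
Backdoor paths from PriorTherapy to Outcome:
  P1: PriorTherapy <- Hospital -> Outcome
  P2: PriorTherapy <- Adherence -> Outcome
  P3: PriorTherapy <- Comorbidity <- Hospital -> Outcome
  P4: PriorTherapy <- Treatment <- Comorbidity <- Hospital -> Outcome
The empty set is not sufficient: P1 (PriorTherapy <- Hospital -> Outcome) has no collider blocking it and no conditioned non-collider, so it is open.
Try {Adherence, Hospital}:
  P1: blocked at fork node Hospital ∈ conditioning set.
  P2: blocked at fork node Adherence ∈ conditioning set.
  P3: blocked at fork node Hospital ∈ conditioning set.
  P4: blocked at fork node Hospital ∈ conditioning set.
{Adherence, Hospital} contains no descendant of PriorTherapy and blocks every backdoor path.
Every element of {Adherence, Hospital} is needed (dropping Adherence leaves P2 open; dropping Hospital leaves P1 open), so no proper subset is valid.
Among all size-2 subsets of the eligible variables, only {Adherence, Hospital} blocks every backdoor path, so it is the unique smallest valid adjustment set.

{Adherence, Hospital}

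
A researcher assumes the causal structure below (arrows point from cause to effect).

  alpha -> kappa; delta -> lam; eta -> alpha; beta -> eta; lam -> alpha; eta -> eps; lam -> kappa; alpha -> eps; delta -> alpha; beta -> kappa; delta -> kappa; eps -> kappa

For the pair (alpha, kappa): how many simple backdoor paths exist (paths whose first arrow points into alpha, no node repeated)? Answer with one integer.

A backdoor path from alpha to kappa is any simple undirected path whose first edge points into alpha (i.e. leaves alpha via a parent).
Parents of alpha: {delta, eta, lam}.
Enumerating:
  P1: alpha <- delta -> lam -> kappa
  P2: alpha <- delta -> kappa
  P3: alpha <- lam <- delta -> kappa
  P4: alpha <- lam -> kappa
  P5: alpha <- eta <- beta -> kappa
  P6: alpha <- eta -> eps -> kappa
That exhausts the simple backdoor paths. Count: 6.

6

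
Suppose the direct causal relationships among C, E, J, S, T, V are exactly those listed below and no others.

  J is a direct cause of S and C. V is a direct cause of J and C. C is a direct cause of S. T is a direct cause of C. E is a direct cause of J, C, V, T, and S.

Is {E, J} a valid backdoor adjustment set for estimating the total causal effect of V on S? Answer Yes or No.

No

Backdoor paths from V to S (paths whose first edge points into V):
  P1: V <- E -> J -> C -> S
  P2: V <- E -> J -> S
  P3: V <- E -> T -> C <- J -> S
  P4: V <- E -> T -> C -> S
  P5: V <- E -> C <- J -> S
  P6: V <- E -> C -> S
  P7: V <- E -> S
Condition 1 (no descendant of V in the set): FAILS — J is a descendant of V.
Condition 2 (every backdoor path blocked by {E, J}):
  P1: blocked at fork node E ∈ conditioning set.
  P2: blocked at fork node E ∈ conditioning set.
  P3: blocked at fork node E ∈ conditioning set.
  P4: blocked at fork node E ∈ conditioning set.
  P5: blocked at fork node E ∈ conditioning set.
  P6: blocked at fork node E ∈ conditioning set.
  P7: blocked at fork node E ∈ conditioning set.
{E, J} does not satisfy the backdoor criterion.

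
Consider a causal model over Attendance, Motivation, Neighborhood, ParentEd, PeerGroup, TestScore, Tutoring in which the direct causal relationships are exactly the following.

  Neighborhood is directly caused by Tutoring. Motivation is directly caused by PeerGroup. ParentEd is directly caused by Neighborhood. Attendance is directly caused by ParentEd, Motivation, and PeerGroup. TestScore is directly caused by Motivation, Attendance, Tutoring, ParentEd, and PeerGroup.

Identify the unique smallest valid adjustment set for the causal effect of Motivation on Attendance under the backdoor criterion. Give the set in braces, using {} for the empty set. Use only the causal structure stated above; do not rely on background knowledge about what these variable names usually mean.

{PeerGroup}

Variables eligible for adjustment (non-descendants of Motivation, excluding Motivation and Attendance): {Neighborhood, ParentEd, PeerGroup, Tutoring}.
Backdoor paths from Motivation to Attendance:
  P1: Motivation <- PeerGroup -> Attendance
  P2: Motivation <- PeerGroup -> TestScore <- Tutoring -> Neighborhood -> ParentEd -> Attendance
  P3: Motivation <- PeerGroup -> TestScore <- ParentEd -> Attendance
  P4: Motivation <- PeerGroup -> TestScore <- Attendance
The empty set is not sufficient: P1 (Motivation <- PeerGroup -> Attendance) has no collider blocking it and no conditioned non-collider, so it is open.
Try {PeerGroup}:
  P1: blocked at fork node PeerGroup ∈ conditioning set.
  P2: blocked at fork node PeerGroup ∈ conditioning set.
  P3: blocked at fork node PeerGroup ∈ conditioning set.
  P4: blocked at fork node PeerGroup ∈ conditioning set.
{PeerGroup} contains no descendant of Motivation and blocks every backdoor path.
No other singleton works — e.g. {Tutoring} leaves P1 open — so {PeerGroup} is the unique smallest valid adjustment set.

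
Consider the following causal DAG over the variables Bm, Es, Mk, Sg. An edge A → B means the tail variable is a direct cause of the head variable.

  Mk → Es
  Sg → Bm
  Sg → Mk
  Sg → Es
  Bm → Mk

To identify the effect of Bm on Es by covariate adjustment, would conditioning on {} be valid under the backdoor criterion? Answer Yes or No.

No

Backdoor paths from Bm to Es (paths whose first edge points into Bm):
  P1: Bm <- Sg -> Mk -> Es
  P2: Bm <- Sg -> Es
Condition 1 (no descendant of Bm in the set): holds — descendants of Bm are {Es, Mk}; none are in {}.
Condition 2 (every backdoor path blocked by {}):
  P1: open — no interior node is in the conditioning set.
  P2: open — no interior node is in the conditioning set.
{} does not satisfy the backdoor criterion.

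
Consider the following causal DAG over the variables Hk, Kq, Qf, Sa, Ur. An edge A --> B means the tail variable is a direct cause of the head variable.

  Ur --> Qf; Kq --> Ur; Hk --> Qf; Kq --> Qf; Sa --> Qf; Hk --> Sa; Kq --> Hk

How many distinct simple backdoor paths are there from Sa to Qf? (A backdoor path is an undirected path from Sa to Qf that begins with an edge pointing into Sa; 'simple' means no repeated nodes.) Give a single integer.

A backdoor path from Sa to Qf is any simple undirected path whose first edge points into Sa (i.e. leaves Sa via a parent).
Parents of Sa: {Hk}.
Enumerating:
  P1: Sa <- Hk <- Kq -> Ur -> Qf
  P2: Sa <- Hk <- Kq -> Qf
  P3: Sa <- Hk -> Qf
That exhausts the simple backdoor paths. Count: 3.

3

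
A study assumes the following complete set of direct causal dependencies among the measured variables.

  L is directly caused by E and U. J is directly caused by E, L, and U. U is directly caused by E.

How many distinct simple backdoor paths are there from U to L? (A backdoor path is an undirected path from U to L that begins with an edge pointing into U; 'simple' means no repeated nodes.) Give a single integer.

A backdoor path from U to L is any simple undirected path whose first edge points into U (i.e. leaves U via a parent).
Parents of U: {E}.
Enumerating:
  P1: U <- E -> L
  P2: U <- E -> J <- L
That exhausts the simple backdoor paths. Count: 2.

2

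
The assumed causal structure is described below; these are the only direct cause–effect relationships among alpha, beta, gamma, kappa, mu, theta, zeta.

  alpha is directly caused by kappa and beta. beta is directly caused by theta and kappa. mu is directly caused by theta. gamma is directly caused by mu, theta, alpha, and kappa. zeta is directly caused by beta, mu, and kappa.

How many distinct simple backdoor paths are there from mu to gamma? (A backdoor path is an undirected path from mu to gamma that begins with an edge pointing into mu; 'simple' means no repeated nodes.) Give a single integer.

7

A backdoor path from mu to gamma is any simple undirected path whose first edge points into mu (i.e. leaves mu via a parent).
Parents of mu: {theta}.
Enumerating:
  P1: mu <- theta -> beta <- kappa -> alpha -> gamma
  P2: mu <- theta -> beta <- kappa -> gamma
  P3: mu <- theta -> beta -> alpha <- kappa -> gamma
  P4: mu <- theta -> beta -> alpha -> gamma
  P5: mu <- theta -> beta -> zeta <- kappa -> alpha -> gamma
  P6: mu <- theta -> beta -> zeta <- kappa -> gamma
  P7: mu <- theta -> gamma
That exhausts the simple backdoor paths. Count: 7.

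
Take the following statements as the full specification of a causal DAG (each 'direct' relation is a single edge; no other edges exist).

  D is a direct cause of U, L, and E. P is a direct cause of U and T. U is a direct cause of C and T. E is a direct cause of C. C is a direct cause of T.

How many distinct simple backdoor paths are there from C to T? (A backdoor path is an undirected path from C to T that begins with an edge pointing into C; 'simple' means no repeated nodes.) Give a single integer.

4

A backdoor path from C to T is any simple undirected path whose first edge points into C (i.e. leaves C via a parent).
Parents of C: {E, U}.
Enumerating:
  P1: C <- U <- P -> T
  P2: C <- U -> T
  P3: C <- E <- D -> U <- P -> T
  P4: C <- E <- D -> U -> T
That exhausts the simple backdoor paths. Count: 4.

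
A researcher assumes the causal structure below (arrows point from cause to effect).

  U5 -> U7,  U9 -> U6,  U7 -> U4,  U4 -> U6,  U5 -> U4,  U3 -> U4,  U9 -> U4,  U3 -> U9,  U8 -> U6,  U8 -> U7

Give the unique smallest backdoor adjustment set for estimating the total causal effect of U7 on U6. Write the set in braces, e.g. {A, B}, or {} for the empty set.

Variables eligible for adjustment (non-descendants of U7, excluding U7 and U6): {U3, U5, U8, U9}.
Backdoor paths from U7 to U6:
  P1: U7 <- U5 -> U4 <- U3 -> U9 -> U6
  P2: U7 <- U5 -> U4 <- U9 -> U6
  P3: U7 <- U5 -> U4 -> U6
  P4: U7 <- U8 -> U6
The empty set is not sufficient: P3 (U7 <- U5 -> U4 -> U6) has no collider blocking it and no conditioned non-collider, so it is open.
Try {U5, U8}:
  P1: blocked at fork node U5 ∈ conditioning set.
  P2: blocked at fork node U5 ∈ conditioning set.
  P3: blocked at fork node U5 ∈ conditioning set.
  P4: blocked at fork node U8 ∈ conditioning set.
{U5, U8} contains no descendant of U7 and blocks every backdoor path.
Every element of {U5, U8} is needed (dropping U5 leaves P3 open; dropping U8 leaves P4 open), so no proper subset is valid.
Among all size-2 subsets of the eligible variables, only {U5, U8} blocks every backdoor path, so it is the unique smallest valid adjustment set.

{U5, U8}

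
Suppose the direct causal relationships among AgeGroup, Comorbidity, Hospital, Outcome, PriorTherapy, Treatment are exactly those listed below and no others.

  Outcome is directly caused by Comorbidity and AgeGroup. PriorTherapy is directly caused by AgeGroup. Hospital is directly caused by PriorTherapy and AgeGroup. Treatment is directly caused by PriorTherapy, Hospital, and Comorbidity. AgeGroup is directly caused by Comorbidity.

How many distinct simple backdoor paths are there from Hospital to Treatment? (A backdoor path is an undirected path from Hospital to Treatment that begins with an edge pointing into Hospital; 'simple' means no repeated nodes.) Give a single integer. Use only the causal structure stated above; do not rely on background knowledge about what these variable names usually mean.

6

A backdoor path from Hospital to Treatment is any simple undirected path whose first edge points into Hospital (i.e. leaves Hospital via a parent).
Parents of Hospital: {AgeGroup, PriorTherapy}.
Enumerating:
  P1: Hospital <- AgeGroup <- Comorbidity -> Treatment
  P2: Hospital <- AgeGroup -> PriorTherapy -> Treatment
  P3: Hospital <- AgeGroup -> Outcome <- Comorbidity -> Treatment
  P4: Hospital <- PriorTherapy <- AgeGroup <- Comorbidity -> Treatment
  P5: Hospital <- PriorTherapy <- AgeGroup -> Outcome <- Comorbidity -> Treatment
  P6: Hospital <- PriorTherapy -> Treatment
That exhausts the simple backdoor paths. Count: 6.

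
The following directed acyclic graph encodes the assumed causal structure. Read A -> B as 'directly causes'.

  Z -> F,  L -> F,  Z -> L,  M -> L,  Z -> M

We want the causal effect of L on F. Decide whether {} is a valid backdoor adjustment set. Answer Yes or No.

Backdoor paths from L to F (paths whose first edge points into L):
  P1: L <- Z -> F
  P2: L <- M <- Z -> F
Condition 1 (no descendant of L in the set): holds — descendants of L are {F}; none are in {}.
Condition 2 (every backdoor path blocked by {}):
  P1: open — no interior node is in the conditioning set.
  P2: open — no interior node is in the conditioning set.
{} does not satisfy the backdoor criterion.

No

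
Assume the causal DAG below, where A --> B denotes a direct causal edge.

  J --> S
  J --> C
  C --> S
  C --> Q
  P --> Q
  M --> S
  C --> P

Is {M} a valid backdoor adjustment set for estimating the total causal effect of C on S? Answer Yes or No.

Backdoor paths from C to S (paths whose first edge points into C):
  P1: C <- J -> S
Condition 1 (no descendant of C in the set): holds — descendants of C are {P, Q, S}; none are in {M}.
Condition 2 (every backdoor path blocked by {M}):
  P1: open — no interior node is in the conditioning set.
{M} does not satisfy the backdoor criterion.

No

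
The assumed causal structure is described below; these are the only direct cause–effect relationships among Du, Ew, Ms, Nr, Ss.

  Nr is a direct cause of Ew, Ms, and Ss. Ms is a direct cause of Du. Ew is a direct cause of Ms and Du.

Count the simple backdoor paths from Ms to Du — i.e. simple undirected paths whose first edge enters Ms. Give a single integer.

A backdoor path from Ms to Du is any simple undirected path whose first edge points into Ms (i.e. leaves Ms via a parent).
Parents of Ms: {Ew, Nr}.
Enumerating:
  P1: Ms <- Nr -> Ew -> Du
  P2: Ms <- Ew -> Du
That exhausts the simple backdoor paths. Count: 2.

2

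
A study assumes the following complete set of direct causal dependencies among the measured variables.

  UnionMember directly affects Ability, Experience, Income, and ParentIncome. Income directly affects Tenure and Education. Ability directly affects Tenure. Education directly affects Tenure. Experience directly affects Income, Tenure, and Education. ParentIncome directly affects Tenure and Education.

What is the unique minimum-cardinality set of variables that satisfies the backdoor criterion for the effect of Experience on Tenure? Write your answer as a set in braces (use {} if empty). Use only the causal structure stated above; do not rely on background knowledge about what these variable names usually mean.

Variables eligible for adjustment (non-descendants of Experience, excluding Experience and Tenure): {Ability, ParentIncome, UnionMember}.
Backdoor paths from Experience to Tenure:
  P1: Experience <- UnionMember -> ParentIncome -> Education <- Income -> Tenure
  P2: Experience <- UnionMember -> ParentIncome -> Education -> Tenure
  P3: Experience <- UnionMember -> ParentIncome -> Tenure
  P4: Experience <- UnionMember -> Income -> Education <- ParentIncome -> Tenure
  P5: Experience <- UnionMember -> Income -> Education -> Tenure
  P6: Experience <- UnionMember -> Income -> Tenure
  P7: Experience <- UnionMember -> Ability -> Tenure
The empty set is not sufficient: P2 (Experience <- UnionMember -> ParentIncome -> Education -> Tenure) has no collider blocking it and no conditioned non-collider, so it is open.
Try {UnionMember}:
  P1: blocked at fork node UnionMember ∈ conditioning set.
  P2: blocked at fork node UnionMember ∈ conditioning set.
  P3: blocked at fork node UnionMember ∈ conditioning set.
  P4: blocked at fork node UnionMember ∈ conditioning set.
  P5: blocked at fork node UnionMember ∈ conditioning set.
  P6: blocked at fork node UnionMember ∈ conditioning set.
  P7: blocked at fork node UnionMember ∈ conditioning set.
{UnionMember} contains no descendant of Experience and blocks every backdoor path.
No other singleton works — e.g. {ParentIncome} leaves P5 open — so {UnionMember} is the unique smallest valid adjustment set.

{UnionMember}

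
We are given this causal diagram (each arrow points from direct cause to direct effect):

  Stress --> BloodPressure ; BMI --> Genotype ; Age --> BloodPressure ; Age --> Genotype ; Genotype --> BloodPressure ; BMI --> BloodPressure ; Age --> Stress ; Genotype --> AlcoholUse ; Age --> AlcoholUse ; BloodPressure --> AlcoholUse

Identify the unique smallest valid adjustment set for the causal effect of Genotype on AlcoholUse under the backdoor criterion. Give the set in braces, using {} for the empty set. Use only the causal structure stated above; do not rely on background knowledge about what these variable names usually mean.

Variables eligible for adjustment (non-descendants of Genotype, excluding Genotype and AlcoholUse): {Age, BMI, Stress}.
Backdoor paths from Genotype to AlcoholUse:
  P1: Genotype <- Age -> Stress -> BloodPressure -> AlcoholUse
  P2: Genotype <- Age -> BloodPressure -> AlcoholUse
  P3: Genotype <- Age -> AlcoholUse
  P4: Genotype <- BMI -> BloodPressure <- Age -> AlcoholUse
  P5: Genotype <- BMI -> BloodPressure <- Stress <- Age -> AlcoholUse
  P6: Genotype <- BMI -> BloodPressure -> AlcoholUse
The empty set is not sufficient: P1 (Genotype <- Age -> Stress -> BloodPressure -> AlcoholUse) has no collider blocking it and no conditioned non-collider, so it is open.
Try {Age, BMI}:
  P1: blocked at fork node Age ∈ conditioning set.
  P2: blocked at fork node Age ∈ conditioning set.
  P3: blocked at fork node Age ∈ conditioning set.
  P4: blocked at fork node BMI ∈ conditioning set.
  P5: blocked at fork node BMI ∈ conditioning set.
  P6: blocked at fork node BMI ∈ conditioning set.
{Age, BMI} contains no descendant of Genotype and blocks every backdoor path.
Every element of {Age, BMI} is needed (dropping Age leaves P1 open; dropping BMI leaves P6 open), so no proper subset is valid.
Among all size-2 subsets of the eligible variables, only {Age, BMI} blocks every backdoor path, so it is the unique smallest valid adjustment set.

{Age, BMI}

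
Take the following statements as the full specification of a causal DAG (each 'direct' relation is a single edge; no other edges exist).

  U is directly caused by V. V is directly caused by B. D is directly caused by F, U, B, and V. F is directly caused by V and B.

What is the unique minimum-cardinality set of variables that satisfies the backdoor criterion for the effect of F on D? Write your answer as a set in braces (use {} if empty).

{B, V}

Variables eligible for adjustment (non-descendants of F, excluding F and D): {B, U, V}.
Backdoor paths from F to D:
  P1: F <- B -> V -> U -> D
  P2: F <- B -> V -> D
  P3: F <- B -> D
  P4: F <- V <- B -> D
  P5: F <- V -> U -> D
  P6: F <- V -> D
The empty set is not sufficient: P1 (F <- B -> V -> U -> D) has no collider blocking it and no conditioned non-collider, so it is open.
Try {B, V}:
  P1: blocked at fork node B ∈ conditioning set.
  P2: blocked at fork node B ∈ conditioning set.
  P3: blocked at fork node B ∈ conditioning set.
  P4: blocked at chain node V ∈ conditioning set.
  P5: blocked at fork node V ∈ conditioning set.
  P6: blocked at fork node V ∈ conditioning set.
{B, V} contains no descendant of F and blocks every backdoor path.
Every element of {B, V} is needed (dropping B leaves P3 open; dropping V leaves P5 open), so no proper subset is valid.
Among all size-2 subsets of the eligible variables, only {B, V} blocks every backdoor path, so it is the unique smallest valid adjustment set.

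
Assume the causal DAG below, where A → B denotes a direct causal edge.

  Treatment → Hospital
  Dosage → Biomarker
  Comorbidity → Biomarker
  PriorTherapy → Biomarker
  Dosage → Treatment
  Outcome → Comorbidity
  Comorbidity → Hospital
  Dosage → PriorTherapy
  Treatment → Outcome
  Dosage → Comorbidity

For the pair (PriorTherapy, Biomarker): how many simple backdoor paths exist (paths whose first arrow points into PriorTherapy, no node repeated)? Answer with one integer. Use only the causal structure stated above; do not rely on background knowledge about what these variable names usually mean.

A backdoor path from PriorTherapy to Biomarker is any simple undirected path whose first edge points into PriorTherapy (i.e. leaves PriorTherapy via a parent).
Parents of PriorTherapy: {Dosage}.
Enumerating:
  P1: PriorTherapy <- Dosage -> Treatment -> Outcome -> Comorbidity -> Biomarker
  P2: PriorTherapy <- Dosage -> Treatment -> Hospital <- Comorbidity -> Biomarker
  P3: PriorTherapy <- Dosage -> Comorbidity -> Biomarker
  P4: PriorTherapy <- Dosage -> Biomarker
That exhausts the simple backdoor paths. Count: 4.

4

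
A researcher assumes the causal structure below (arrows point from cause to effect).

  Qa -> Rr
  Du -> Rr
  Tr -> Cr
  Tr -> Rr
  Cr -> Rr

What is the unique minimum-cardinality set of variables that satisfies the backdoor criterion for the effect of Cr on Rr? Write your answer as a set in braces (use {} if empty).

{Tr}

Variables eligible for adjustment (non-descendants of Cr, excluding Cr and Rr): {Du, Qa, Tr}.
Backdoor paths from Cr to Rr:
  P1: Cr <- Tr -> Rr
The empty set is not sufficient: P1 (Cr <- Tr -> Rr) has no collider blocking it and no conditioned non-collider, so it is open.
Try {Tr}:
  P1: blocked at fork node Tr ∈ conditioning set.
{Tr} contains no descendant of Cr and blocks every backdoor path.
No other singleton works — e.g. {Du} leaves P1 open — so {Tr} is the unique smallest valid adjustment set.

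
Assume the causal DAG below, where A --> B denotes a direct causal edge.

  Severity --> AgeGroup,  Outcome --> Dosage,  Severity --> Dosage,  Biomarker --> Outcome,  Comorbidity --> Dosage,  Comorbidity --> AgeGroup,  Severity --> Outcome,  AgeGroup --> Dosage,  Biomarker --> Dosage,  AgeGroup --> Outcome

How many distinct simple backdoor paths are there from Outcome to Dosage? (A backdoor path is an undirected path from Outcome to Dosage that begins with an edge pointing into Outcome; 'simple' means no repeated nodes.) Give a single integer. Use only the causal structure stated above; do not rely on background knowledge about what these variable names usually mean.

7

A backdoor path from Outcome to Dosage is any simple undirected path whose first edge points into Outcome (i.e. leaves Outcome via a parent).
Parents of Outcome: {AgeGroup, Biomarker, Severity}.
Enumerating:
  P1: Outcome <- Biomarker -> Dosage
  P2: Outcome <- Severity -> AgeGroup <- Comorbidity -> Dosage
  P3: Outcome <- Severity -> AgeGroup -> Dosage
  P4: Outcome <- Severity -> Dosage
  P5: Outcome <- AgeGroup <- Comorbidity -> Dosage
  P6: Outcome <- AgeGroup <- Severity -> Dosage
  P7: Outcome <- AgeGroup -> Dosage
That exhausts the simple backdoor paths. Count: 7.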